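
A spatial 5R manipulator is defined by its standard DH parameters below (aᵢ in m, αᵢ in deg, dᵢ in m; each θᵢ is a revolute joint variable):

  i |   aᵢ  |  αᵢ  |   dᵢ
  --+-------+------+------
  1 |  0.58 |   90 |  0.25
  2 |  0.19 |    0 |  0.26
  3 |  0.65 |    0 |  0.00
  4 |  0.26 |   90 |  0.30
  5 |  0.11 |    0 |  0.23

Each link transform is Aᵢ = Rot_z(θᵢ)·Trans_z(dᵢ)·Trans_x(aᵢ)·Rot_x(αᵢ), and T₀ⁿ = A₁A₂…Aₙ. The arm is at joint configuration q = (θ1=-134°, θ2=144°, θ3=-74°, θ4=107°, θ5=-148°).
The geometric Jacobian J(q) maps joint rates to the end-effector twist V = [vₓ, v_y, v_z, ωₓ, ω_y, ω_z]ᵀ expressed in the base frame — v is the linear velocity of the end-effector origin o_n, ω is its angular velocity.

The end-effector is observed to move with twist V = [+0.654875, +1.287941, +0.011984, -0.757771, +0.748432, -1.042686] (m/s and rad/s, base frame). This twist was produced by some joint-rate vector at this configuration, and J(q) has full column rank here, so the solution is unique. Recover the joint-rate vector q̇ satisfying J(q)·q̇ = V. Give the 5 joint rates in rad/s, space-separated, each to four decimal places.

-0.8140 0.4600 0.6550 -0.0500 -0.2290

o_n = [-0.7042, -0.0069, 1.2109]
J₁: ẑ×o_n = [0.0069, -0.7042, 0.0000], ω = ẑ
J2: z=[-0.7193, 0.6947, 0.0000] o=[-0.4029, -0.4172, 0.2500] → [0.6675, 0.6912, -0.0858, -0.7193, 0.6947, 0.0000]
J3: z=[-0.7193, 0.6947, 0.0000] o=[-0.4832, -0.1260, 0.3617] → [0.5899, 0.6109, 0.0679, -0.7193, 0.6947, 0.0000]
J4: z=[-0.7193, 0.6947, 0.0000] o=[-0.6376, -0.2860, 0.9725] → [0.1656, 0.1715, -0.1544, -0.7193, 0.6947, 0.0000]
J5: z=[-0.0364, -0.0376, 0.9986] o=[-0.6730, 0.1092, 0.9861] → [0.1075, -0.0229, 0.0031, -0.0364, -0.0376, 0.9986]
q̇ = J⁺·V = [-0.8140, 0.4600, 0.6550, -0.0500, -0.2290]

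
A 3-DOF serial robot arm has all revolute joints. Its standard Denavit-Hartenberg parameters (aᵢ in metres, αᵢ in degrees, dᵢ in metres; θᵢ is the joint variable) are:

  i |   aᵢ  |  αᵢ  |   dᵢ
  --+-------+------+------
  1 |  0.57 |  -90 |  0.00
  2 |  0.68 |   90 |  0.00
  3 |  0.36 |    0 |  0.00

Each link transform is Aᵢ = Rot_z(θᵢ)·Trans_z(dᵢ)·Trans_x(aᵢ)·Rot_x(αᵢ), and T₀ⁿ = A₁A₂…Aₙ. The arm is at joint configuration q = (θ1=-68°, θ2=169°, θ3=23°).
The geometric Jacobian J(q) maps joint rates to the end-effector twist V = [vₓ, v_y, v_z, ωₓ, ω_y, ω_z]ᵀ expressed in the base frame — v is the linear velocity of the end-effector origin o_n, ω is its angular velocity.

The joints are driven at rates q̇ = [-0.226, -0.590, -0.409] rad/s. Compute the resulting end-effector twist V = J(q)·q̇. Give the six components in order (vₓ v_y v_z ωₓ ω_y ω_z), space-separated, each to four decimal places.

o_n = [-0.0280, 0.4447, -0.1930]
J₁: ẑ×o_n = [-0.4447, -0.0280, 0.0000], ω = ẑ
J2: z=[0.9272, 0.3746, 0.0000] o=[0.2135, -0.5285, 0.0000] → [-0.0723, 0.1789, 0.9928, 0.9272, 0.3746, 0.0000]
J3: z=[0.0715, -0.1769, -0.9816] o=[-0.0365, 0.0904, -0.1298] → [0.3590, -0.0039, 0.0268, 0.0715, -0.1769, -0.9816]
V = J·q̇ = [-0.0037, -0.0977, -0.5967, -0.5763, -0.1487, 0.1755]

-0.0037 -0.0977 -0.5967 -0.5763 -0.1487 0.1755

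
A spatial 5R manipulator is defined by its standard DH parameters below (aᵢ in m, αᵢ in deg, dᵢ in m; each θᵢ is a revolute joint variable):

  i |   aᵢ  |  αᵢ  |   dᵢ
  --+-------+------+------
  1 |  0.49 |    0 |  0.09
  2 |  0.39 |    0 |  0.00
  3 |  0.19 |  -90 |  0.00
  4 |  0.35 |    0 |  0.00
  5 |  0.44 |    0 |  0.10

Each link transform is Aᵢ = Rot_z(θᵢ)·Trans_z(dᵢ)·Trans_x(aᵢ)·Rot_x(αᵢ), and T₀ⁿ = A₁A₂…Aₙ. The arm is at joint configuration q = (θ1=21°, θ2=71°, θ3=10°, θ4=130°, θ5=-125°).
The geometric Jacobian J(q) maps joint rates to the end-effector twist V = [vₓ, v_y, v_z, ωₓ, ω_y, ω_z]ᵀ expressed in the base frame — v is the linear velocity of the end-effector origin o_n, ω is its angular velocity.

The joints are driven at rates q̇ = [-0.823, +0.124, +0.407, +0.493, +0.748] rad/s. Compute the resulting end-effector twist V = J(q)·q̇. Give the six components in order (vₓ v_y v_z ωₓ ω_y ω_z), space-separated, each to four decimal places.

0.5635 -0.4898 -0.4330 -1.2139 -0.2580 -0.2920

o_n = [0.2622, 0.9391, -0.2165]
J₁: ẑ×o_n = [-0.9391, 0.2622, 0.0000], ω = ẑ
J2: z=[0.0000, 0.0000, 1.0000] o=[0.4575, 0.1756, 0.0900] → [-0.7635, -0.1953, 0.0000, 0.0000, 0.0000, 1.0000]
J3: z=[0.0000, 0.0000, 1.0000] o=[0.4438, 0.5654, 0.0900] → [-0.3737, -0.1817, 0.0000, 0.0000, 0.0000, 1.0000]
J4: z=[-0.9781, -0.2079, 0.0000] o=[0.4043, 0.7512, 0.0900] → [0.0637, -0.2998, -0.2134, -0.9781, -0.2079, 0.0000]
J5: z=[-0.9781, -0.2079, 0.0000] o=[0.4511, 0.5312, -0.1781] → [0.0080, -0.0375, -0.4383, -0.9781, -0.2079, 0.0000]
V = J·q̇ = [0.5635, -0.4898, -0.4330, -1.2139, -0.2580, -0.2920]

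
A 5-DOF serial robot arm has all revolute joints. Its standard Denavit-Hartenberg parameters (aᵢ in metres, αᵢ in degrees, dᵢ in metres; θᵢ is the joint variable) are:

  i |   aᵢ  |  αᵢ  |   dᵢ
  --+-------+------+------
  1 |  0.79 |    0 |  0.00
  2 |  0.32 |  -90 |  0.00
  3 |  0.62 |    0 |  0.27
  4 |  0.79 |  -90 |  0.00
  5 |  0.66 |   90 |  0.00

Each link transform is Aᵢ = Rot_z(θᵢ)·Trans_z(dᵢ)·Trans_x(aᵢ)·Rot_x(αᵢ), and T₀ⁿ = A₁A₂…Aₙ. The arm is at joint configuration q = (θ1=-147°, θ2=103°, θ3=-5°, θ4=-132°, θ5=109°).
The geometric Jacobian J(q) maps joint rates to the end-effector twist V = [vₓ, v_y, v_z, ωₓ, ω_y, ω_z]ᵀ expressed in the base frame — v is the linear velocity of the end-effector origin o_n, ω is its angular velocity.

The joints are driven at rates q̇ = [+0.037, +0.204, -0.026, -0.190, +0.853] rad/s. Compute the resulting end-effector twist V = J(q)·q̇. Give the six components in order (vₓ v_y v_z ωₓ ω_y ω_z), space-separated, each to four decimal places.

0.5093 -0.0729 -0.4378 0.2684 -0.5595 0.8648

o_n = [-0.5366, -1.0441, 0.4463]
J₁: ẑ×o_n = [1.0441, -0.5366, 0.0000], ω = ẑ
J2: z=[0.0000, 0.0000, 1.0000] o=[-0.6625, -0.4303, 0.0000] → [0.6138, 0.1260, -0.0000, 0.0000, 0.0000, 1.0000]
J3: z=[0.6947, 0.7193, 0.0000] o=[-0.4324, -0.6526, 0.0000] → [0.3210, -0.3100, -0.1970, 0.6947, 0.7193, 0.0000]
J4: z=[0.6947, 0.7193, 0.0000] o=[0.1995, -0.8874, 0.0540] → [0.2821, -0.2725, 0.4206, 0.6947, 0.7193, 0.0000]
J5: z=[0.4906, -0.4738, 0.7314] o=[-0.2161, -0.4860, 0.5928] → [0.4776, -0.1625, -0.4256, 0.4906, -0.4738, 0.7314]
V = J·q̇ = [0.5093, -0.0729, -0.4378, 0.2684, -0.5595, 0.8648]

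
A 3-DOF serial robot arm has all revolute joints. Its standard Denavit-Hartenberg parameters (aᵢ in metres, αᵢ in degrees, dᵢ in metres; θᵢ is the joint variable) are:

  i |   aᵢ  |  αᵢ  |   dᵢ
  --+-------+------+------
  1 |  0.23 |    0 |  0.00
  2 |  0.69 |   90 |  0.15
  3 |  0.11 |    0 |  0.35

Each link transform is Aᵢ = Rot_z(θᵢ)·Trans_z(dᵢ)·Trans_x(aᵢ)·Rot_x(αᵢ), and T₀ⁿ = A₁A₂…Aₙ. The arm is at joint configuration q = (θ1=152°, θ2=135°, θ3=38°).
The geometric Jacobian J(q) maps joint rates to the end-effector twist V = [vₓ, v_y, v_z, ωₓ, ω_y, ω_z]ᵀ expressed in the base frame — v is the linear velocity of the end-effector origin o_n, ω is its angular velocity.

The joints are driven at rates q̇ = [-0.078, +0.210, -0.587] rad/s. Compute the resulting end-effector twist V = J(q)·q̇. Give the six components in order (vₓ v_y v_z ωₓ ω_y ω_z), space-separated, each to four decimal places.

o_n = [-0.3107, -0.7371, 0.2177]
J₁: ẑ×o_n = [0.7371, -0.3107, 0.0000], ω = ẑ
J2: z=[0.0000, 0.0000, 1.0000] o=[-0.2031, 0.1080, 0.0000] → [0.8451, -0.1076, 0.0000, 0.0000, 0.0000, 1.0000]
J3: z=[-0.9563, -0.2924, 0.0000] o=[-0.0013, -0.5519, 0.1500] → [-0.0198, 0.0648, 0.0867, -0.9563, -0.2924, 0.0000]
V = J·q̇ = [0.1316, -0.0364, -0.0509, 0.5614, 0.1716, 0.1320]

0.1316 -0.0364 -0.0509 0.5614 0.1716 0.1320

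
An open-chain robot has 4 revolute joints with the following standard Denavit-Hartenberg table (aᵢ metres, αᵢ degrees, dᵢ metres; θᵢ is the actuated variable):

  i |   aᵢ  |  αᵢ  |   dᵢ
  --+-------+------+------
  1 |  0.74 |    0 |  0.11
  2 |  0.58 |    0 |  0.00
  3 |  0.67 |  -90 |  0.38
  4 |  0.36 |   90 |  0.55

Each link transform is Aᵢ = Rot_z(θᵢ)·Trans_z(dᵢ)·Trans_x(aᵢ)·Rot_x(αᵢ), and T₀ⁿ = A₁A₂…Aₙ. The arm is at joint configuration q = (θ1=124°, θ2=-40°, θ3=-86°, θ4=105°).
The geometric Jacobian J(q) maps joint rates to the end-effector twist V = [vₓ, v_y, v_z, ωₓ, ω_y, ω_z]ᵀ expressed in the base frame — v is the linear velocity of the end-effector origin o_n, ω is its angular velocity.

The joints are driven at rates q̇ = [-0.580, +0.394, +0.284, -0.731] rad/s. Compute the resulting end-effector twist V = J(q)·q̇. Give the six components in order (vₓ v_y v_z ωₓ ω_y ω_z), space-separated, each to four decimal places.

0.6653 0.2782 -0.0681 -0.0255 -0.7306 0.0980

o_n = [0.2425, 1.7198, 0.1423]
J₁: ẑ×o_n = [-1.7198, 0.2425, 0.0000], ω = ẑ
J2: z=[0.0000, 0.0000, 1.0000] o=[-0.4138, 0.6135, 0.1100] → [-1.1064, 0.6563, 0.0000, 0.0000, 0.0000, 1.0000]
J3: z=[0.0000, 0.0000, 1.0000] o=[-0.3532, 1.1903, 0.1100] → [-0.5295, 0.5957, 0.0000, 0.0000, 0.0000, 1.0000]
J4: z=[0.0349, 0.9994, 0.0000] o=[0.3164, 1.1669, 0.4900] → [-0.3475, 0.0121, 0.0932, 0.0349, 0.9994, 0.0000]
V = J·q̇ = [0.6653, 0.2782, -0.0681, -0.0255, -0.7306, 0.0980]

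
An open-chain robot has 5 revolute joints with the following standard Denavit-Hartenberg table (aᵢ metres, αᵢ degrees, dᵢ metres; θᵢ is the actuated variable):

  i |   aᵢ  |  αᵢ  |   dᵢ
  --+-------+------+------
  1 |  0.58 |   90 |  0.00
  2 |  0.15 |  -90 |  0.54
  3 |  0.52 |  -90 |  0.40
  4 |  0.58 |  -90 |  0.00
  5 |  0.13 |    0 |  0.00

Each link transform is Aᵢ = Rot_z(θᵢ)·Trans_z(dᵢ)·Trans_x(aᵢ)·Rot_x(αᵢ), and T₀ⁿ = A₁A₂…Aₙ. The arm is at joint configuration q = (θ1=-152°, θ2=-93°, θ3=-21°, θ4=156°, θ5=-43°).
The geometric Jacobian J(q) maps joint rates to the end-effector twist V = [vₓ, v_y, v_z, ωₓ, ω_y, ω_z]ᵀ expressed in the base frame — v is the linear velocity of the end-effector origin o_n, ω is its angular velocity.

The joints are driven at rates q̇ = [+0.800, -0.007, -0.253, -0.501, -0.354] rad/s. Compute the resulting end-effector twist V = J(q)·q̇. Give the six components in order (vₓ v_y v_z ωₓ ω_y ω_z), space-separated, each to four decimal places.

o_n = [-0.8169, 0.0443, -0.0979]
J₁: ẑ×o_n = [-0.0443, -0.8169, 0.0000], ω = ẑ
J2: z=[-0.4695, 0.8829, 0.0000] o=[-0.5121, -0.2723, 0.0000] → [-0.0865, -0.0460, 0.1205, -0.4695, 0.8829, 0.0000]
J3: z=[-0.8817, -0.4688, -0.0523] o=[-0.7587, 0.2082, -0.1498] → [-0.0329, 0.0488, 0.1173, -0.8817, -0.4688, -0.0523]
J4: z=[0.4548, -0.8155, -0.3579] o=[-1.1764, 0.1971, -0.6555] → [-0.5094, -0.3823, 0.2237, 0.4548, -0.8155, -0.3579]
J5: z=[-0.7546, -0.5663, 0.3314] o=[-0.9021, 0.1279, -0.1492] → [-0.0013, 0.0670, 0.1114, -0.7546, -0.5663, 0.3314]
V = J·q̇ = [0.2292, -0.4977, -0.1820, 0.2656, 0.7215, 0.8752]

0.2292 -0.4977 -0.1820 0.2656 0.7215 0.8752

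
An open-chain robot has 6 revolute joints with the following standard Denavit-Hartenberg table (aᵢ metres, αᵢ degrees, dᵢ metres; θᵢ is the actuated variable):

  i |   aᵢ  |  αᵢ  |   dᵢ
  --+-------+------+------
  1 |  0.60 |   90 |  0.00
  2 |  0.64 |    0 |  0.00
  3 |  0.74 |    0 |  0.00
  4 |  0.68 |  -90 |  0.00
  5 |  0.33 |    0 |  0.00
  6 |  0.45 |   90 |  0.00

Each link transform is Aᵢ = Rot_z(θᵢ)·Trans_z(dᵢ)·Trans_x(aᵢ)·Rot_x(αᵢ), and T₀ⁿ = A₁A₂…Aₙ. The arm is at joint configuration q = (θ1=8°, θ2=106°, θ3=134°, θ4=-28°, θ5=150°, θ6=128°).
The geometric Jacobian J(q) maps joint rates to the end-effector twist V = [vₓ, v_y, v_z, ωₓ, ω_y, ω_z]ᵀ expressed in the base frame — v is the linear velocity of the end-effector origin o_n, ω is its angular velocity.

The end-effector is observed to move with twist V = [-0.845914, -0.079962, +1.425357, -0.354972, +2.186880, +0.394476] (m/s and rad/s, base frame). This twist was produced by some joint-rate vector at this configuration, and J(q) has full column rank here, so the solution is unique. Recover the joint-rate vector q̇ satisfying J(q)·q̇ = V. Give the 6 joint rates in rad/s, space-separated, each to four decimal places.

o_n = [-0.2915, -0.3243, -0.2677]
J₁: ẑ×o_n = [0.3243, -0.2915, 0.0000], ω = ẑ
J2: z=[0.1392, -0.9903, 0.0000] o=[0.5942, 0.0835, 0.0000] → [0.2651, 0.0373, -0.9338, 0.1392, -0.9903, 0.0000]
J3: z=[0.1392, -0.9903, 0.0000] o=[0.4195, 0.0590, 0.6152] → [0.8744, 0.1229, -0.7574, 0.1392, -0.9903, 0.0000]
J4: z=[0.1392, -0.9903, 0.0000] o=[0.0531, 0.0075, -0.0257] → [0.2397, 0.0337, -0.3874, 0.1392, -0.9903, 0.0000]
J5: z=[0.5248, 0.0738, -0.8480] o=[-0.5180, -0.0728, -0.3860] → [-0.2046, -0.2541, -0.1487, 0.5248, 0.0738, -0.8480]
J6: z=[0.5248, 0.0738, -0.8480] o=[-0.3009, 0.1243, -0.2346] → [-0.3829, 0.0094, -0.2361, 0.5248, 0.0738, -0.8480]
q̇ = J⁺·V = [0.3190, -0.7210, -0.5360, -0.9580, -0.5270, 0.4380]

0.3190 -0.7210 -0.5360 -0.9580 -0.5270 0.4380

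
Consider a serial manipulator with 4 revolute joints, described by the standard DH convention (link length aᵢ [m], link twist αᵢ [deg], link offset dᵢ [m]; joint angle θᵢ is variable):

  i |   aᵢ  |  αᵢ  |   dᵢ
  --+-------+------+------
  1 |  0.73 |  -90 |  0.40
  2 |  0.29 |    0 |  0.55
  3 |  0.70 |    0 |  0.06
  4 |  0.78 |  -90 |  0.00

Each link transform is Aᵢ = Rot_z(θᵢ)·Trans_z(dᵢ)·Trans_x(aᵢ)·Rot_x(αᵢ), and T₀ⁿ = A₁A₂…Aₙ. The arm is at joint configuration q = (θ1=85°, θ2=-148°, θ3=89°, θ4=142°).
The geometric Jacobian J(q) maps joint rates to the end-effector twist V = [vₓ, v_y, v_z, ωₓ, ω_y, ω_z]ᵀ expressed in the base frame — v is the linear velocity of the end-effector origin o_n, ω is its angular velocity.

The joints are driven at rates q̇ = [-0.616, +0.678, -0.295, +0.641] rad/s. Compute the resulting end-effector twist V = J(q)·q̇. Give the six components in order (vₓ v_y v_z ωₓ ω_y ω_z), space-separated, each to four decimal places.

0.5694 -0.1331 -0.0687 -1.0201 0.0892 -0.6160

o_n = [-0.5258, 0.9892, 0.3795]
J₁: ẑ×o_n = [-0.9892, -0.5258, 0.0000], ω = ẑ
J2: z=[-0.9962, 0.0872, 0.0000] o=[0.0636, 0.7272, 0.4000] → [-0.0018, -0.0204, -0.2097, -0.9962, 0.0872, 0.0000]
J3: z=[-0.9962, 0.0872, 0.0000] o=[-0.5057, 0.5302, 0.5537] → [-0.0152, -0.1735, -0.4556, -0.9962, 0.0872, 0.0000]
J4: z=[-0.9962, 0.0872, 0.0000] o=[-0.5341, 0.8945, 1.1537] → [-0.0675, -0.7712, -0.0951, -0.9962, 0.0872, 0.0000]
V = J·q̇ = [0.5694, -0.1331, -0.0687, -1.0201, 0.0892, -0.6160]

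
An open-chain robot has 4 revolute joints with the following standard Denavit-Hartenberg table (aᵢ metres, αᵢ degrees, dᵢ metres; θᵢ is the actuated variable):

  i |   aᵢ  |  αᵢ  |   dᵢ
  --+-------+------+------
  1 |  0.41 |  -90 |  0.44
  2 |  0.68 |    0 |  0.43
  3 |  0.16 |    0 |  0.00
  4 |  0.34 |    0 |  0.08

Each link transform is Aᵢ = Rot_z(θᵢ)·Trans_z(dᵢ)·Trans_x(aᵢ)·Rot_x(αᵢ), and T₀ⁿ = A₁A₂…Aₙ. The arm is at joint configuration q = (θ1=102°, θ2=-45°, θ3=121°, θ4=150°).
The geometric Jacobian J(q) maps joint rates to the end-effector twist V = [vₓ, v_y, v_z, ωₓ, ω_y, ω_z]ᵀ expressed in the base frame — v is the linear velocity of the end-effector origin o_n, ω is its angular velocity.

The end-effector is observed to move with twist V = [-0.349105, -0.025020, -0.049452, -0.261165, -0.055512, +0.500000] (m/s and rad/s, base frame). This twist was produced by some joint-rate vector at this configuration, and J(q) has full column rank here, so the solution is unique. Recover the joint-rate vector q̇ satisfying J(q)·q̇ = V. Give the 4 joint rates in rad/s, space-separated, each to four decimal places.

o_n = [-0.6430, 0.5722, 1.0102]
J₁: ẑ×o_n = [-0.5722, -0.6430, 0.0000], ω = ẑ
J2: z=[-0.9781, -0.2079, 0.0000] o=[-0.0852, 0.4010, 0.4400] → [-0.1185, 0.5577, -0.2834, -0.9781, -0.2079, 0.0000]
J3: z=[-0.9781, -0.2079, 0.0000] o=[-0.6058, 0.7820, 0.9208] → [-0.0186, 0.0874, 0.1975, -0.9781, -0.2079, 0.0000]
J4: z=[-0.9781, -0.2079, 0.0000] o=[-0.6139, 0.8198, 0.7656] → [-0.0509, 0.2392, 0.2362, -0.9781, -0.2079, 0.0000]
q̇ = J⁺·V = [0.5000, 0.2860, -0.9320, 0.9130]

0.5000 0.2860 -0.9320 0.9130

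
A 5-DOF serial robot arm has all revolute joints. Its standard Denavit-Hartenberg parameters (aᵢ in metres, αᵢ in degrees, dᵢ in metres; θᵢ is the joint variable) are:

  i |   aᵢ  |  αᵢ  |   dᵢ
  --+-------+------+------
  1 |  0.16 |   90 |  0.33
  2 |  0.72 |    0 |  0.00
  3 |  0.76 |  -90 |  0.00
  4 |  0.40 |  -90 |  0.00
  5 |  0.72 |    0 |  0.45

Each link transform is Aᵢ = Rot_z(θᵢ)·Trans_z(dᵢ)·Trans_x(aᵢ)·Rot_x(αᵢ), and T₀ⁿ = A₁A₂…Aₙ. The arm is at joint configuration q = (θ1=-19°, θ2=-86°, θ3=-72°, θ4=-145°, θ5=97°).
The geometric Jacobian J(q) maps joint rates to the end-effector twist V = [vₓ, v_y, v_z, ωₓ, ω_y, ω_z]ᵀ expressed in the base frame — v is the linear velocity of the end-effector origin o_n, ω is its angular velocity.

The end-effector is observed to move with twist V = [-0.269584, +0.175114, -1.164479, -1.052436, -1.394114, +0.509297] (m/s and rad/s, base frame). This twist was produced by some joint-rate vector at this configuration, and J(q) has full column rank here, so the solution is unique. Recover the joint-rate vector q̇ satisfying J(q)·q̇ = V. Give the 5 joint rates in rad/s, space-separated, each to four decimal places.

o_n = [-0.9010, -0.2690, -0.0112]
J₁: ẑ×o_n = [0.2690, -0.9010, 0.0000], ω = ẑ
J2: z=[-0.3256, -0.9455, 0.0000] o=[0.1513, -0.0521, 0.3300] → [0.3226, -0.1111, -0.9243, -0.3256, -0.9455, 0.0000]
J3: z=[-0.3256, -0.9455, 0.0000] o=[0.1988, -0.0684, -0.3882] → [-0.3565, 0.1227, -0.9745, -0.3256, -0.9455, 0.0000]
J4: z=[0.3542, -0.1220, -0.9272] o=[-0.4675, 0.1610, -0.6729] → [-0.4794, 0.1675, -0.2052, 0.3542, -0.1220, -0.9272]
J5: z=[-0.7695, -0.6014, -0.2149] o=[-0.2549, -0.1549, -0.5502] → [-0.3487, 0.5536, -0.3006, -0.7695, -0.6014, -0.2149]
q̇ = J⁺·V = [0.2890, 0.1340, 0.9280, -0.4070, 0.7310]

0.2890 0.1340 0.9280 -0.4070 0.7310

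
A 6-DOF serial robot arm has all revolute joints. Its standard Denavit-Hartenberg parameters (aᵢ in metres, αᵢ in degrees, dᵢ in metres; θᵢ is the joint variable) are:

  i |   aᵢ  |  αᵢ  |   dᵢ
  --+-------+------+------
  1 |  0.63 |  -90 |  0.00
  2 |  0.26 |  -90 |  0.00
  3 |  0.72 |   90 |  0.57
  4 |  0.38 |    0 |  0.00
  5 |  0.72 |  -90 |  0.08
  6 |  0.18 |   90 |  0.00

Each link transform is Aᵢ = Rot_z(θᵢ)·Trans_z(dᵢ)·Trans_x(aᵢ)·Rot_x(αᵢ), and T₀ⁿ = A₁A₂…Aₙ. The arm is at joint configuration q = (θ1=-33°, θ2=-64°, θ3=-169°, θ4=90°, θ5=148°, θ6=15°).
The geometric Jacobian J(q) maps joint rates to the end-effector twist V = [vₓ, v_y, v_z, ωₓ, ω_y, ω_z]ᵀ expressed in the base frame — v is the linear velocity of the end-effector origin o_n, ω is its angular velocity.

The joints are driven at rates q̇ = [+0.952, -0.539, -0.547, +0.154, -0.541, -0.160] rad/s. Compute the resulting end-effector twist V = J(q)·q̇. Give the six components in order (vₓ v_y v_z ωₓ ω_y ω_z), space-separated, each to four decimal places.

o_n = [0.6851, -0.4280, -0.0735]
J₁: ẑ×o_n = [0.4280, 0.6851, -0.0000], ω = ẑ
J2: z=[0.5446, 0.8387, 0.0000] o=[0.5284, -0.3431, 0.0000] → [-0.0617, 0.0400, -0.1777, 0.5446, 0.8387, 0.0000]
J3: z=[0.7538, -0.4895, -0.4384] o=[0.6240, -0.4052, 0.2337] → [0.1404, 0.2047, 0.0128, 0.7538, -0.4895, -0.4384]
J4: z=[-0.6048, -0.7777, -0.1715] o=[0.8686, -0.4003, -0.6514] → [-0.4542, 0.3810, -0.1259, -0.6048, -0.7777, -0.1715]
J5: z=[-0.6048, -0.7777, -0.1715] o=[1.1550, -0.5863, -0.8180] → [-0.5518, 0.5308, -0.4612, -0.6048, -0.7777, -0.1715]
J6: z=[-0.6174, 0.5939, -0.5159] o=[0.7444, -0.5001, -0.2274] → [0.1286, 0.1256, -0.0093, -0.6174, 0.5939, -0.5159]
V = J·q̇ = [0.5719, 0.2701, 0.3204, -0.3731, 0.0217, 1.3407]

0.5719 0.2701 0.3204 -0.3731 0.0217 1.3407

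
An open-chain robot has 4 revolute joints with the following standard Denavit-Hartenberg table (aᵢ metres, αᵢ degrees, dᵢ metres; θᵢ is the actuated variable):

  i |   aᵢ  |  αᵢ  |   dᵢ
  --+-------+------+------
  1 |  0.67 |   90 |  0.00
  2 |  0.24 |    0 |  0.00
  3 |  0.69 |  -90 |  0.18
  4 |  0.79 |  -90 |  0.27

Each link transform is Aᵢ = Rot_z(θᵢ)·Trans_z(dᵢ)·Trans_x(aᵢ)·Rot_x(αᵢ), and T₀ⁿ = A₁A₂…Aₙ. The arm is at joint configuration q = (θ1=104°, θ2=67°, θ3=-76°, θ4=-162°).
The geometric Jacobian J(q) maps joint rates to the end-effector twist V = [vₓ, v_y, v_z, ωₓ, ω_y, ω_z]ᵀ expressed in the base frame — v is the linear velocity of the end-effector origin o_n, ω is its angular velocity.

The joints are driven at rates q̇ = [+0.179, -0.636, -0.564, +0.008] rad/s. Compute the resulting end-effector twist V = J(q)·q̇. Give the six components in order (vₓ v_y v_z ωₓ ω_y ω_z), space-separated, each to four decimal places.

o_n = [0.2312, 0.8259, 0.4972]
J₁: ẑ×o_n = [-0.8259, 0.2312, 0.0000], ω = ẑ
J2: z=[0.9703, 0.2419, 0.0000] o=[-0.1621, 0.6501, 0.0000] → [0.1203, -0.4824, 0.0754, 0.9703, 0.2419, 0.0000]
J3: z=[0.9703, 0.2419, 0.0000] o=[-0.1848, 0.7411, 0.2209] → [0.0668, -0.2681, -0.0183, 0.9703, 0.2419, 0.0000]
J4: z=[-0.0378, 0.1518, 0.9877] o=[-0.1750, 1.4459, 0.1130] → [0.6707, 0.4157, -0.0382, -0.0378, 0.1518, 0.9877]
V = J·q̇ = [-0.2567, 0.5027, -0.0379, -1.1647, -0.2891, 0.1869]

-0.2567 0.5027 -0.0379 -1.1647 -0.2891 0.1869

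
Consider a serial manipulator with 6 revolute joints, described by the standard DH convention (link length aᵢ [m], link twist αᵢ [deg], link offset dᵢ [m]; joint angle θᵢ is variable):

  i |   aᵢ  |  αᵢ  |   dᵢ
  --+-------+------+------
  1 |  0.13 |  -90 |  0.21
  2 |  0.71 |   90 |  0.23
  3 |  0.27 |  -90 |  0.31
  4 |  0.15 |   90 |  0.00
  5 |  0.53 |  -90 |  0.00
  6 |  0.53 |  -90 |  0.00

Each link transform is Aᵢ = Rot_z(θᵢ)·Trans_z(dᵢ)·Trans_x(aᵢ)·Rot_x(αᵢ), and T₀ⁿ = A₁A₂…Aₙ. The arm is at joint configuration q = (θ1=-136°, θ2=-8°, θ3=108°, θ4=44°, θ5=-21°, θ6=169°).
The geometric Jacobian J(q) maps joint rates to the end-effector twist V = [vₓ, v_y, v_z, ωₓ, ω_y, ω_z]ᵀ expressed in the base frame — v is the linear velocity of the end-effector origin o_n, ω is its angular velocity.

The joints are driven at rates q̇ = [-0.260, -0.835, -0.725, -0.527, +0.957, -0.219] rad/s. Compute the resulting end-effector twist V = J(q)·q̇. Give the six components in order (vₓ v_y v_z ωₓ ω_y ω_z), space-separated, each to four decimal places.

o_n = [-0.1517, -0.8831, 0.4213]
J₁: ẑ×o_n = [0.8831, -0.1517, 0.0000], ω = ẑ
J2: z=[0.6947, -0.7193, 0.0000] o=[-0.0935, -0.0903, 0.2100] → [-0.1520, -0.1468, -0.5926, 0.6947, -0.7193, 0.0000]
J3: z=[0.1001, 0.0967, 0.9903] o=[-0.4395, -0.7442, 0.3088] → [0.1485, 0.2737, -0.0417, 0.1001, 0.0967, 0.9903]
J4: z=[0.4628, 0.8765, -0.1324] o=[-0.1707, -0.8415, 0.6042] → [-0.1658, 0.0821, -0.0359, 0.4628, 0.8765, -0.1324]
J5: z=[0.6839, -0.2580, 0.6825] o=[-0.0861, -0.9025, 0.4964] → [0.0062, 0.0066, -0.0037, 0.6839, -0.2580, 0.6825]
J6: z=[0.6342, 0.6727, -0.3812] o=[0.1051, -1.2700, 0.1658] → [0.3193, -0.0641, 0.4181, 0.6342, 0.6727, -0.3812]
V = J·q̇ = [-0.1870, -0.0595, 0.4489, -0.3810, -0.3256, -0.1716]

-0.1870 -0.0595 0.4489 -0.3810 -0.3256 -0.1716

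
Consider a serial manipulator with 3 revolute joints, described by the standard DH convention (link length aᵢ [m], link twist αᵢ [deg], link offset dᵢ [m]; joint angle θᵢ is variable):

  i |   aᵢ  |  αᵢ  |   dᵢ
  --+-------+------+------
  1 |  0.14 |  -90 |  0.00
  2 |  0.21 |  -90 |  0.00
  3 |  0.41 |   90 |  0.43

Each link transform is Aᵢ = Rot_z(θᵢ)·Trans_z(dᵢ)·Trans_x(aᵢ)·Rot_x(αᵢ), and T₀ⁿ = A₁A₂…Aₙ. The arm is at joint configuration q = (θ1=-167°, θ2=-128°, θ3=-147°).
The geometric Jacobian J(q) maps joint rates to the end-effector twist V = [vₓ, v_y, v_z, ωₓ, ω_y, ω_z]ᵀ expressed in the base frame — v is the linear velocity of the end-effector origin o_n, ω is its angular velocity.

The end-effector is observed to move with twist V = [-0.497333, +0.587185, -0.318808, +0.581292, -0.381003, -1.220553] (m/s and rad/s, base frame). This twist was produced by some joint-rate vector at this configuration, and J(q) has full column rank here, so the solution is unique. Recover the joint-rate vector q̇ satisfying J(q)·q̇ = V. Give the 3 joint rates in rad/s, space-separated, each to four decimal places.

o_n = [-0.4966, -0.3438, 0.1593]
J₁: ẑ×o_n = [0.3438, -0.4966, 0.0000], ω = ẑ
J2: z=[0.2250, -0.9744, 0.0000] o=[-0.1364, -0.0315, 0.0000] → [-0.1552, -0.0358, -0.4213, 0.2250, -0.9744, 0.0000]
J3: z=[-0.7678, -0.1773, 0.6157] o=[-0.0104, -0.0024, 0.1655] → [0.2113, -0.3041, 0.1760, -0.7678, -0.1773, 0.6157]
q̇ = J⁺·V = [-0.8450, 0.5020, -0.6100]

-0.8450 0.5020 -0.6100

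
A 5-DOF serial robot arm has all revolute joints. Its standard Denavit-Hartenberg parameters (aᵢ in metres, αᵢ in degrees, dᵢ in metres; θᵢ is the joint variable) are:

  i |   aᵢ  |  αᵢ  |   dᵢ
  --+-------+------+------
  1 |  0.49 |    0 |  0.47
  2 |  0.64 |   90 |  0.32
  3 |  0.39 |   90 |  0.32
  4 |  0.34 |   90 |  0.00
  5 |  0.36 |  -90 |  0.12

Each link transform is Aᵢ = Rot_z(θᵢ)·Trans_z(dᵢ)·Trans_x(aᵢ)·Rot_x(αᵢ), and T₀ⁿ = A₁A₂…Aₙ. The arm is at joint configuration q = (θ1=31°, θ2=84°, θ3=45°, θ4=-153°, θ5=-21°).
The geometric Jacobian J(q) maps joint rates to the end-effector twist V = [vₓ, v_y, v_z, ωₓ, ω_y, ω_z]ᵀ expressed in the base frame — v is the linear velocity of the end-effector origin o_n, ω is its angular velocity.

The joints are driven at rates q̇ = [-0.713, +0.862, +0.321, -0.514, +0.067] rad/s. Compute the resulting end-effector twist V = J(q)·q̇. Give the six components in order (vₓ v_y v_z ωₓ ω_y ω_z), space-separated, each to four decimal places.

o_n = [0.3766, 0.6294, 0.6925]
J₁: ẑ×o_n = [-0.6294, 0.3766, 0.0000], ω = ẑ
J2: z=[0.0000, 0.0000, 1.0000] o=[0.4200, 0.2524, 0.4700] → [-0.3770, -0.0434, 0.0000, 0.0000, 0.0000, 1.0000]
J3: z=[0.9063, 0.4226, 0.0000] o=[0.1495, 0.8324, 0.7900] → [-0.0412, 0.0884, -0.2799, 0.9063, 0.4226, 0.0000]
J4: z=[-0.2988, 0.6409, -0.7071] o=[0.3230, 1.2176, 1.0658] → [-0.6551, -0.1494, 0.1414, -0.2988, 0.6409, -0.7071]
J5: z=[0.9432, 0.0856, -0.3210] o=[0.2736, 0.9582, 0.8516] → [-0.1192, 0.1170, -0.3189, 0.9432, 0.0856, -0.3210]
V = J·q̇ = [0.4393, -0.1929, -0.1839, 0.5077, -0.1880, 0.4909]

0.4393 -0.1929 -0.1839 0.5077 -0.1880 0.4909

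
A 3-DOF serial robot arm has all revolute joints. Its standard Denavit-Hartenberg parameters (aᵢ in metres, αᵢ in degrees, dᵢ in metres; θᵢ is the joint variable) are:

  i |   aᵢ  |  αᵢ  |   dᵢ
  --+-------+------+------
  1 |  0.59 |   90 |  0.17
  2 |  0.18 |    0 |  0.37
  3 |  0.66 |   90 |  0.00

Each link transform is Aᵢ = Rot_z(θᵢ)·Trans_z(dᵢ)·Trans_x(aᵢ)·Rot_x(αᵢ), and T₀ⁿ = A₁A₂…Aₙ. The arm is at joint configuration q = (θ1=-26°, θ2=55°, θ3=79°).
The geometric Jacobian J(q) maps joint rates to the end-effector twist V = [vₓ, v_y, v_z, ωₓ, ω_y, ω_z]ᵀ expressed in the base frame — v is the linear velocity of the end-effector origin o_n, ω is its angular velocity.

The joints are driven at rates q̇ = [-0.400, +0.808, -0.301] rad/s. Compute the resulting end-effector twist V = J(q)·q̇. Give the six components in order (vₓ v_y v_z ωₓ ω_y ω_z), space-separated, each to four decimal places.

-0.4976 0.1382 -0.1490 -0.2223 -0.4557 -0.4000

o_n = [0.0488, -0.4355, 0.7922]
J₁: ẑ×o_n = [0.4355, 0.0488, -0.0000], ω = ẑ
J2: z=[-0.4384, -0.8988, 0.0000] o=[0.5303, -0.2586, 0.1700] → [-0.5592, 0.2728, -0.3552, -0.4384, -0.8988, 0.0000]
J3: z=[-0.4384, -0.8988, 0.0000] o=[0.4609, -0.6365, 0.3174] → [-0.4267, 0.2081, -0.4585, -0.4384, -0.8988, 0.0000]
V = J·q̇ = [-0.4976, 0.1382, -0.1490, -0.2223, -0.4557, -0.4000]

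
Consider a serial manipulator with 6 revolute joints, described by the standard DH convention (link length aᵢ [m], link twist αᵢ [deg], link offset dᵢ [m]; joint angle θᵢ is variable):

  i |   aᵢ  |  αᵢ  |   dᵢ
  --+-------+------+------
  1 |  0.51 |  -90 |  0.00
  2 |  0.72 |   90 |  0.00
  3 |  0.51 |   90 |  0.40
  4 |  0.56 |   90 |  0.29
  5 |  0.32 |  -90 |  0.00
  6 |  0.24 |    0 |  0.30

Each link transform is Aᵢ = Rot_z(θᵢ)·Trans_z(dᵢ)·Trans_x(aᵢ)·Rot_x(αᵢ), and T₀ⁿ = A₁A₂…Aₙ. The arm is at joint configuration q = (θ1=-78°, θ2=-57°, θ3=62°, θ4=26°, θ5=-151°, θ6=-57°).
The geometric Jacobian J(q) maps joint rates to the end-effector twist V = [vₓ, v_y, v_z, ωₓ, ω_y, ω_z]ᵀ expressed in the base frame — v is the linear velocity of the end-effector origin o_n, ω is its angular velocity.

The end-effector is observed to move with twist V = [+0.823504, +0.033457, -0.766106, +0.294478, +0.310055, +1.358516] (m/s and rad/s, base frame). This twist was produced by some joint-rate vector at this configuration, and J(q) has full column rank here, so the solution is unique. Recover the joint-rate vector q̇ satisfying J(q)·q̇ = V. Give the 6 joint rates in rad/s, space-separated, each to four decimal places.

o_n = [0.9991, -0.5408, 1.0018]
J₁: ẑ×o_n = [0.5408, 0.9991, -0.0000], ω = ẑ
J2: z=[0.9781, 0.2079, 0.0000] o=[0.1060, -0.4989, 0.0000] → [0.2083, -0.9799, -0.2267, 0.9781, 0.2079, 0.0000]
J3: z=[-0.1744, 0.8203, 0.5446] o=[0.1876, -0.8824, 0.6038] → [0.1404, 0.5114, -0.7253, -0.1744, 0.8203, 0.5446]
J4: z=[-0.3592, -0.5680, 0.7405] o=[0.5854, -0.5882, 1.0225] → [-0.0234, 0.2989, 0.2179, -0.3592, -0.5680, 0.7405]
J5: z=[0.5586, -0.7665, -0.3169] o=[0.8999, -0.5850, 1.5691] → [0.4489, 0.2855, 0.1008, 0.5586, -0.7665, -0.3169]
J6: z=[0.6766, 0.6421, -0.3603] o=[0.7464, -0.5808, 1.2884] → [-0.1696, 0.1028, -0.1352, 0.6766, 0.6421, -0.3603]
q̇ = J⁺·V = [0.5380, 0.9830, 0.9420, 0.0770, 0.1330, -0.8120]

0.5380 0.9830 0.9420 0.0770 0.1330 -0.8120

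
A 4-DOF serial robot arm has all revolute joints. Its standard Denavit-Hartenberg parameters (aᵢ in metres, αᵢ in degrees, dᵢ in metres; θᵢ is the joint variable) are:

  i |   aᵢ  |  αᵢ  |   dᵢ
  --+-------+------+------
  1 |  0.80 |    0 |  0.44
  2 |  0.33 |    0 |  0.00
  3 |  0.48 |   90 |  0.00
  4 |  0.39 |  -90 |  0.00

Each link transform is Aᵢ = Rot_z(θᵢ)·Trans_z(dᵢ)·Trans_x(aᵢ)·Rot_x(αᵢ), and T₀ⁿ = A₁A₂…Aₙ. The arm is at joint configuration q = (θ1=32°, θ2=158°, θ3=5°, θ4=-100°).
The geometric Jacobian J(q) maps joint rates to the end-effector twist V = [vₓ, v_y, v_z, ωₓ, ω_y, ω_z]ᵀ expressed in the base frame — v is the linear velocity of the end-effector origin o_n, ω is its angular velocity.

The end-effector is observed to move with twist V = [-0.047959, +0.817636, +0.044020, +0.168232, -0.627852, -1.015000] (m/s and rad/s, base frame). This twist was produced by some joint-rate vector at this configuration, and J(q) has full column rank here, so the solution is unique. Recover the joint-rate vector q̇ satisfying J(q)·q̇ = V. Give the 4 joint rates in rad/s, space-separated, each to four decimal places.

0.3920 -0.6470 -0.7600 -0.6500

o_n = [-0.0448, 0.2599, 0.0559]
J₁: ẑ×o_n = [-0.2599, -0.0448, 0.0000], ω = ẑ
J2: z=[0.0000, 0.0000, 1.0000] o=[0.6784, 0.4239, 0.4400] → [0.1640, -0.7232, 0.0000, 0.0000, 0.0000, 1.0000]
J3: z=[0.0000, 0.0000, 1.0000] o=[0.3535, 0.3666, 0.4400] → [0.1067, -0.3982, 0.0000, 0.0000, 0.0000, 1.0000]
J4: z=[-0.2588, 0.9659, 0.0000] o=[-0.1102, 0.2424, 0.4400] → [-0.3710, -0.0994, -0.0677, -0.2588, 0.9659, 0.0000]
q̇ = J⁺·V = [0.3920, -0.6470, -0.7600, -0.6500]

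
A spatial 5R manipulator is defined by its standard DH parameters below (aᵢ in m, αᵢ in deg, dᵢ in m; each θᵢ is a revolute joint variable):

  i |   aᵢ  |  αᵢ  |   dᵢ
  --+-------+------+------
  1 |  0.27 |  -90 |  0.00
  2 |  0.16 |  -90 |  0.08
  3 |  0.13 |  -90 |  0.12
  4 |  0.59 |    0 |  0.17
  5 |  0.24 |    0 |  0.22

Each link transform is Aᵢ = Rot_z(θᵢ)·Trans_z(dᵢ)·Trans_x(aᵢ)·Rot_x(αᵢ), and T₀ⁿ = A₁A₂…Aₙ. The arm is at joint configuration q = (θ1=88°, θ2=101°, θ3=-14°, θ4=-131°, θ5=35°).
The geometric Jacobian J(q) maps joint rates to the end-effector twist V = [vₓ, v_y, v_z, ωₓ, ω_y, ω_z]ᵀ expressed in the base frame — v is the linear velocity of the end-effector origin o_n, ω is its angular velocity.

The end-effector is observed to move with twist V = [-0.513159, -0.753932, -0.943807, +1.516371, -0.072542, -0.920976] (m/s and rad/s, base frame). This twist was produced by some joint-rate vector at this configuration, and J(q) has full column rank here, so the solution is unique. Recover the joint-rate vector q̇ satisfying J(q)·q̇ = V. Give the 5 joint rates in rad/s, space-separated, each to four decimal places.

o_n = [0.3485, -0.5280, 0.1725]
J₁: ẑ×o_n = [0.5280, 0.3485, -0.0000], ω = ẑ
J2: z=[-0.9994, 0.0349, 0.0000] o=[0.0094, 0.2698, 0.0000] → [0.0060, 0.1724, 0.7855, -0.9994, 0.0349, 0.0000]
J3: z=[-0.0343, -0.9810, 0.1908] o=[-0.0716, 0.2421, -0.1571] → [-0.1763, 0.0914, 0.4385, -0.0343, -0.9810, 0.1908]
J4: z=[0.9681, -0.0800, -0.2375] o=[-0.1080, 0.1014, -0.2580] → [-0.1839, -0.5251, -0.5728, 0.9681, -0.0800, -0.2375]
J5: z=[0.9681, -0.0800, -0.2375] o=[0.1374, -0.2806, 0.1553] → [-0.0601, -0.0668, -0.2226, 0.9681, -0.0800, -0.2375]
q̇ = J⁺·V = [-0.6840, -0.5700, -0.0260, 0.7630, 0.2140]

-0.6840 -0.5700 -0.0260 0.7630 0.2140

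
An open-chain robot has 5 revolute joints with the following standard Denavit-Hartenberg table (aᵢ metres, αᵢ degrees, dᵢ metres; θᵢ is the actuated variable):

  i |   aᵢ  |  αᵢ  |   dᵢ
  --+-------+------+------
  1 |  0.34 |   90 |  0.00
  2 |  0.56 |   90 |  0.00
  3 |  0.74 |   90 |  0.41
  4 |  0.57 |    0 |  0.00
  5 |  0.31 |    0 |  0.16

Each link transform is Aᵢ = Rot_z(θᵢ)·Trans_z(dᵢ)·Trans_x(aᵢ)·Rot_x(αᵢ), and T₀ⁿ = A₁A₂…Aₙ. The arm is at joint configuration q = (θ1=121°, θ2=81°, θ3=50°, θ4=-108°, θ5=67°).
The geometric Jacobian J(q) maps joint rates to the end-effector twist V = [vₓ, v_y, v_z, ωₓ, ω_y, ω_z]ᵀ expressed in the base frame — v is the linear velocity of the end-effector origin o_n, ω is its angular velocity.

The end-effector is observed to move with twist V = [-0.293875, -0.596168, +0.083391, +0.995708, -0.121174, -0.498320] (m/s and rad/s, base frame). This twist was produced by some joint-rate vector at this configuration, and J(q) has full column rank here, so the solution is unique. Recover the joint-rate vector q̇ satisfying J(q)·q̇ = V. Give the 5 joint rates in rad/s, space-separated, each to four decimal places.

o_n = [0.3349, 0.4295, 1.2332]
J₁: ẑ×o_n = [-0.4295, 0.3349, 0.0000], ω = ẑ
J2: z=[0.8572, 0.5150, 0.0000] o=[-0.1751, 0.2914, 0.0000] → [0.6351, -1.0570, -0.1443, 0.8572, 0.5150, 0.0000]
J3: z=[-0.5087, 0.8466, -0.1564] o=[-0.2202, 0.3665, 0.5531] → [0.5856, 0.2591, -0.5021, -0.5087, 0.8466, -0.1564]
J4: z=[-0.6127, -0.2283, 0.7566] o=[0.0188, 1.0694, 0.9588] → [0.4215, 0.4073, 0.4642, -0.6127, -0.2283, 0.7566]
J5: z=[-0.6127, -0.2283, 0.7566] o=[0.1880, 0.5258, 0.9318] → [0.0040, 0.2958, 0.0925, -0.6127, -0.2283, 0.7566]
q̇ = J⁺·V = [0.1160, 0.2010, -0.5130, -0.1620, -0.7560]

0.1160 0.2010 -0.5130 -0.1620 -0.7560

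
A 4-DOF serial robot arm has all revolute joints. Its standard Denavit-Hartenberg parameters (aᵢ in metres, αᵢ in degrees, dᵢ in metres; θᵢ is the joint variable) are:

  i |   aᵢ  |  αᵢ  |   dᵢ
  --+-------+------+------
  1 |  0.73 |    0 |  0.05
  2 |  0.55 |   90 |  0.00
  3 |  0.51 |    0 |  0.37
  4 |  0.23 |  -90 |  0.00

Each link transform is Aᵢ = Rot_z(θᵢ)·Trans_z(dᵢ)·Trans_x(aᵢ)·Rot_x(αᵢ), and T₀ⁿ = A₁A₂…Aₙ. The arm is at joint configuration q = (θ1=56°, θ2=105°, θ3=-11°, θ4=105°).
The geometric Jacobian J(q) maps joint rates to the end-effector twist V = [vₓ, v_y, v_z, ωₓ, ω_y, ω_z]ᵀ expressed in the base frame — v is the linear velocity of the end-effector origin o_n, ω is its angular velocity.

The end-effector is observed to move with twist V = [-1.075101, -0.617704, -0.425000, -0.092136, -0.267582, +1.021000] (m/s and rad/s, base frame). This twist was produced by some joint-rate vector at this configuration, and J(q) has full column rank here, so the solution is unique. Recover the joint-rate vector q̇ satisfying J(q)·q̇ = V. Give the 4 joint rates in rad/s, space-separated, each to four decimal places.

0.6470 0.3740 -0.8580 0.5750

o_n = [-0.4495, 1.2919, 0.1821]
J₁: ẑ×o_n = [-1.2919, -0.4495, 0.0000], ω = ẑ
J2: z=[0.0000, 0.0000, 1.0000] o=[0.4082, 0.6052, 0.0500] → [-0.6867, -0.8578, 0.0000, 0.0000, 0.0000, 1.0000]
J3: z=[0.3256, 0.9455, 0.0000] o=[-0.1118, 0.7843, 0.0500] → [0.1249, -0.0430, 0.4846, 0.3256, 0.9455, 0.0000]
J4: z=[0.3256, 0.9455, 0.0000] o=[-0.4647, 1.2971, -0.0473] → [0.2169, -0.0747, -0.0160, 0.3256, 0.9455, 0.0000]
q̇ = J⁺·V = [0.6470, 0.3740, -0.8580, 0.5750]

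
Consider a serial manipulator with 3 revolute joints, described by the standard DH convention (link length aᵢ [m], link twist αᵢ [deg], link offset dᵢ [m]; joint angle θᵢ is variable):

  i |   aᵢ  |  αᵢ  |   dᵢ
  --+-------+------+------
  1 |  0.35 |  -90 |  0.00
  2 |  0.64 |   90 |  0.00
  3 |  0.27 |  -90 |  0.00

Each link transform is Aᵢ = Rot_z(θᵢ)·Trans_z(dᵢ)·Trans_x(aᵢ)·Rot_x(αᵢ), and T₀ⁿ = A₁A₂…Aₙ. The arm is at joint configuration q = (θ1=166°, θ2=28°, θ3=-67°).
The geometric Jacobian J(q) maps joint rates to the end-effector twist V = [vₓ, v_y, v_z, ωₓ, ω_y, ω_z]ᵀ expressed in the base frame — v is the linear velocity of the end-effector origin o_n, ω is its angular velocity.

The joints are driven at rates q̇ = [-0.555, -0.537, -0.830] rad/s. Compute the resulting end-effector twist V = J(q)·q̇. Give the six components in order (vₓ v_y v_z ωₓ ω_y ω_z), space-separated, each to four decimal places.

0.2848 0.5959 0.4503 0.5080 0.4268 -1.2878

o_n = [-0.9182, 0.4851, -0.3500]
J₁: ẑ×o_n = [-0.4851, -0.9182, 0.0000], ω = ẑ
J2: z=[-0.2419, -0.9703, 0.0000] o=[-0.3396, 0.0847, 0.0000] → [0.3396, -0.0847, -0.6582, -0.2419, -0.9703, 0.0000]
J3: z=[-0.4555, 0.1136, 0.8829] o=[-0.8879, 0.2214, -0.3005] → [-0.2384, -0.0493, -0.1167, -0.4555, 0.1136, 0.8829]
V = J·q̇ = [0.2848, 0.5959, 0.4503, 0.5080, 0.4268, -1.2878]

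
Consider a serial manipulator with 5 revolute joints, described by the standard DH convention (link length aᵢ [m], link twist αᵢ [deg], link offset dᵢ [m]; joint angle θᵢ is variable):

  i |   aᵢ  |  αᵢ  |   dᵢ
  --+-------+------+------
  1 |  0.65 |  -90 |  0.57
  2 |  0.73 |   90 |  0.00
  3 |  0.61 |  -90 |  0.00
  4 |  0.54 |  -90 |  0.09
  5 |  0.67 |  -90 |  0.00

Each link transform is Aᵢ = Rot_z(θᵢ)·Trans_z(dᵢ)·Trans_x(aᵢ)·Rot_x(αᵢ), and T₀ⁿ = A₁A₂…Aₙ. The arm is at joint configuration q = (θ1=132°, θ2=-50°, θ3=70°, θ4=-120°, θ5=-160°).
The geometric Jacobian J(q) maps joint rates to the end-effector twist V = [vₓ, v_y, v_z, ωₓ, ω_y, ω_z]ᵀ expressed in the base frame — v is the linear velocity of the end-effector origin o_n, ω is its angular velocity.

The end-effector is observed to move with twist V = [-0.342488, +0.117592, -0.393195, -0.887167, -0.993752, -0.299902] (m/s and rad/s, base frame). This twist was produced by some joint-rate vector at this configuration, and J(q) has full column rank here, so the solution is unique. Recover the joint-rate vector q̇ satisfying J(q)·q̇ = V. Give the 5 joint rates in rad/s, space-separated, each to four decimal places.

o_n = [-1.2944, 0.3549, 1.0212]
J₁: ẑ×o_n = [-0.3549, -1.2944, 0.0000], ω = ẑ
J2: z=[-0.7431, -0.6691, 0.0000] o=[-0.4349, 0.4830, 0.5700] → [-0.3019, 0.3353, -0.4799, -0.7431, -0.6691, 0.0000]
J3: z=[0.5126, -0.5693, 0.6428] o=[-0.7489, 0.8318, 1.1292] → [0.3680, -0.2952, -0.5550, 0.5126, -0.5693, 0.6428]
J4: z=[0.1500, -0.6777, -0.7198] o=[-1.2646, 0.5479, 1.2890] → [0.0426, 0.0616, -0.0491, 0.1500, -0.6777, -0.7198]
J5: z=[-0.4759, -0.6877, 0.5483] o=[-0.7832, 0.3463, 1.4541] → [0.2930, -0.4863, -0.3557, -0.4759, -0.6877, 0.5483]
q̇ = J⁺·V = [0.1450, 0.9230, -0.3070, 0.5450, 0.2640]

0.1450 0.9230 -0.3070 0.5450 0.2640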